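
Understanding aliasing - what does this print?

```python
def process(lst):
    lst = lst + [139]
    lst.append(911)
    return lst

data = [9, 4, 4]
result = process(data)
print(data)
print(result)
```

Key concept: rebinding parameter vs mutation.
Step by step:
`data = [9, 4, 4]` → data = [9, 4, 4]
`result = process(data)` → result = [9, 4, 4, 139, 911]
`print(data)` → prints [9, 4, 4]
`print(result)` → prints [9, 4, 4, 139, 911]

Answer:
[9, 4, 4]
[9, 4, 4, 139, 911]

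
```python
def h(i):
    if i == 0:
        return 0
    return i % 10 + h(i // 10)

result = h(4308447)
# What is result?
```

Sum of digits of 4308447: 7 + 4 + 4 + 8 + 0 + 3 + 4 = 30

Answer: 30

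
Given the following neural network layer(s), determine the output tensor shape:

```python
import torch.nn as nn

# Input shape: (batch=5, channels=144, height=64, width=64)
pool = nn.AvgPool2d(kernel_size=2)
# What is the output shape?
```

Input: (5, 144, 64, 64) -> Output: (5, 144, 32, 32)

Answer: (5, 144, 32, 32)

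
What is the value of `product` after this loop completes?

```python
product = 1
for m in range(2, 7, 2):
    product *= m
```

Product of even numbers 2 to 6
`product` takes the values: 1 → 2 → 8 → 48

Answer: 48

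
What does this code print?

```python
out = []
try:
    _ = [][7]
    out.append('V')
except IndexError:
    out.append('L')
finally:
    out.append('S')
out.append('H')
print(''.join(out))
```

Execution trace: 'L' (except IndexError) → 'S' (finally) → 'H' (after the try/except). Output: LSH

Answer: LSH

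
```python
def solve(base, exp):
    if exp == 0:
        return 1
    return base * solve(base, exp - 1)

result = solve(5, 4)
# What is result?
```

solve(5, 4) = 5 * 5 * 5 * 5 = 625

Answer: 625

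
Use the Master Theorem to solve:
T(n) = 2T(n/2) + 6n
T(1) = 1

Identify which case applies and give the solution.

a=2, b=2, f(n)=6n. log_2(2) = 1. Since c=1 = 1, Case 2 applies: T(n) = Θ(n^log_b(a) · log n) = O(n log n).

Answer: O(n log n) - Case 2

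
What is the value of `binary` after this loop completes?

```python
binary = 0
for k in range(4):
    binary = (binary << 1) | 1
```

Build 4 consecutive 1-bits: 0b1111
`binary` takes the values: 0 → 1 → 3 → 7 → 15

Answer: 15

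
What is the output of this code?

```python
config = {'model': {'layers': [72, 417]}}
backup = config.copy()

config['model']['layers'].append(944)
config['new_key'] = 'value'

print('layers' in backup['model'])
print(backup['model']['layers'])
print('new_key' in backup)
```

Key concept: shallow copy gotcha with nested dict.
Step by step:
`config = {'model': {'layers': [72, 417]}}` → config = {'model': {'layers': [72, 417]}}
`backup = config.copy()` → backup = {'model': {'layers': [72, 417]}}
`config['model']['layers'].append(944)` → config = {'model': {'layers': [72, 417, 944]}}; backup = {'model': {'layers': [72, 417, 944]}}
`config['new_key'] = 'value'` → config = {'model': {'layers': [72, 417, 944]}, 'new_key': 'value'}
`print('layers' in backup['model'])` → prints True
`print(backup['model']['layers'])` → prints [72, 417, 944]
`print('new_key' in backup)` → prints False

Answer:
True
[72, 417, 944]
False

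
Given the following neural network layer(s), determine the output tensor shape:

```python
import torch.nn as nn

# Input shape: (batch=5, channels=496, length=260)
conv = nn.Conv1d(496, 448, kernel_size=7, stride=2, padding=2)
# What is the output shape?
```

Input: (5, 496, 260) -> Output: (5, 448, 129)

Answer: (5, 448, 129)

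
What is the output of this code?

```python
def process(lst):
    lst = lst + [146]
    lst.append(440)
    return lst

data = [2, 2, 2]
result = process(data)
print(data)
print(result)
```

Key concept: rebinding parameter vs mutation.
Step by step:
`data = [2, 2, 2]` → data = [2, 2, 2]
`result = process(data)` → result = [2, 2, 2, 146, 440]
`print(data)` → prints [2, 2, 2]
`print(result)` → prints [2, 2, 2, 146, 440]

Answer:
[2, 2, 2]
[2, 2, 2, 146, 440]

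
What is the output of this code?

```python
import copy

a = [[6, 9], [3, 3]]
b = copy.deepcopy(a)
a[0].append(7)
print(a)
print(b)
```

Key concept: deep copy is fully independent.
Step by step:
`a = [[6, 9], [3, 3]]` → a = [[6, 9], [3, 3]]
`b = copy.deepcopy(a)` → b = [[6, 9], [3, 3]]
`a[0].append(7)` → a = [[6, 9, 7], [3, 3]]
`print(a)` → prints [[6, 9, 7], [3, 3]]
`print(b)` → prints [[6, 9], [3, 3]]

Answer:
[[6, 9, 7], [3, 3]]
[[6, 9], [3, 3]]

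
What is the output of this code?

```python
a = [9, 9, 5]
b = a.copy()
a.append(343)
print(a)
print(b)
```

Key concept: list.copy() creates independent copy.
Step by step:
`a = [9, 9, 5]` → a = [9, 9, 5]
`b = a.copy()` → b = [9, 9, 5]
`a.append(343)` → a = [9, 9, 5, 343]
`print(a)` → prints [9, 9, 5, 343]
`print(b)` → prints [9, 9, 5]

Answer:
[9, 9, 5, 343]
[9, 9, 5]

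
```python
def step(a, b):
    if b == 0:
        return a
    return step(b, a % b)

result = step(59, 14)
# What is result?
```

step(59, 14) -> step(14, 3) -> step(3, 2) -> step(2, 1) -> step(1, 0) -> 1

Answer: 1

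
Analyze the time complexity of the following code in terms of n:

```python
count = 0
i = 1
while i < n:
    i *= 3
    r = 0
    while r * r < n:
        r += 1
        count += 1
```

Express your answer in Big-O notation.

Each loop level contributes: log n × √n. Multiplying the contributions gives O(√n log n).

Answer: O(√n log n)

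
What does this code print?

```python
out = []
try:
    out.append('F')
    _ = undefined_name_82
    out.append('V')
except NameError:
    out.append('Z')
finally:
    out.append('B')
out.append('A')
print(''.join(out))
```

Execution trace: 'F' (try body) → 'Z' (except NameError) → 'B' (finally) → 'A' (after the try/except). Output: FZBA

Answer: FZBA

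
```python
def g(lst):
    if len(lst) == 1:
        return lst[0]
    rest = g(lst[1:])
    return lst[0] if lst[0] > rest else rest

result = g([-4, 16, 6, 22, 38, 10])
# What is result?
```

Recursive max over [-4, 16, 6, 22, 38, 10] = 38

Answer: 38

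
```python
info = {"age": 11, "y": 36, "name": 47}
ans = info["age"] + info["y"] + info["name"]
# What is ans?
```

Trace:
`info = {"age": 11, "y": 36, "name": 47}` → info = {'age': 11, 'y': 36, 'name': 47}
`ans = info["age"] + info["y"] + info["name"]` → ans = 94
So ans = 94

Answer: 94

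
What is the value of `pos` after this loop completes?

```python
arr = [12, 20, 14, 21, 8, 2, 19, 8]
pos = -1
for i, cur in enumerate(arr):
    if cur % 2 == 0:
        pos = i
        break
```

First even number index in [12, 20, 14, 21, 8, 2, 19, 8]
`pos` takes the values: -1 → 0

Answer: 0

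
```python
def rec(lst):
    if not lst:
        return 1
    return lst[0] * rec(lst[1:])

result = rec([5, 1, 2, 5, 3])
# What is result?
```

Product over [5, 1, 2, 5, 3] = 5 * 1 * 2 * 5 * 3 = 150

Answer: 150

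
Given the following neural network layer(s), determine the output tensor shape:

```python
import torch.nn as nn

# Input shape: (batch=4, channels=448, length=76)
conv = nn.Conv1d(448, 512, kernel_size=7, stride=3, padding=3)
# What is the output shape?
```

Input: (4, 448, 76) -> Output: (4, 512, 26)

Answer: (4, 512, 26)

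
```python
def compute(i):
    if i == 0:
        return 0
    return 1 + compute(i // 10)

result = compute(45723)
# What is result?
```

Count of digits of 45723: 5

Answer: 5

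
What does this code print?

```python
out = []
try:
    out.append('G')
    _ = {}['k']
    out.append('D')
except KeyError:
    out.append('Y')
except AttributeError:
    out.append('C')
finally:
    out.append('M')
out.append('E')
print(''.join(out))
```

Execution trace: 'G' (try body) → 'Y' (except KeyError) → 'M' (finally) → 'E' (after the try/except). Output: GYME

Answer: GYME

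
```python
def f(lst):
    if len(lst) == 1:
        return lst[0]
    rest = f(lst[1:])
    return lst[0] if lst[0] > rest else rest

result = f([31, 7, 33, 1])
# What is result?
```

Recursive max over [31, 7, 33, 1] = 33

Answer: 33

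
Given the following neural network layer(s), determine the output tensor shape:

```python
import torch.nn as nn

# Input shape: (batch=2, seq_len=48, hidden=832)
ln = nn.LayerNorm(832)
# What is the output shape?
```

Input: (2, 48, 832) -> Output: (2, 48, 832)

Answer: (2, 48, 832)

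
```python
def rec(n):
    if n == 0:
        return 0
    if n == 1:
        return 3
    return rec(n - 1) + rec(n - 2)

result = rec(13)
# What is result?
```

Build up from base cases: rec(0)=0, rec(1)=3, rec(2)=3, rec(3)=6, rec(4)=9, rec(5)=15, rec(6)=24, ..., rec(13)=699

Answer: 699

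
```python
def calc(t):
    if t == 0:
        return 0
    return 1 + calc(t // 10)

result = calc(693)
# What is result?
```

Count of digits of 693: 3

Answer: 3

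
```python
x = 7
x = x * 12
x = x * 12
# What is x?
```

Trace:
`x = 7` → x = 7
`x = x * 12` → x = 84
`x = x * 12` → x = 1008
So x = 1008

Answer: 1008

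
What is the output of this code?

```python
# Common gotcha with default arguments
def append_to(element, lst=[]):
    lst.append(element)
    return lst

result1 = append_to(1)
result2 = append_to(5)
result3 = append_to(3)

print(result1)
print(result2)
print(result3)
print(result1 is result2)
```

Key concept: mutable default argument gotcha.
Step by step:
`result1 = append_to(1)` → result1 = [1]
`result2 = append_to(5)` → result1 = [1, 5] (same object as result2); result2 = [1, 5] (same object as result1)
`result3 = append_to(3)` → result1 = [1, 5, 3] (same object as result2, result3); result2 = [1, 5, 3] (same object as result1, result3); result3 = [1, 5, 3] (same object as result1, result2)
`print(result1)` → prints [1, 5, 3]
`print(result2)` → prints [1, 5, 3]
`print(result3)` → prints [1, 5, 3]
`print(result1 is result2)` → prints True

Answer:
[1, 5, 3]
[1, 5, 3]
[1, 5, 3]
True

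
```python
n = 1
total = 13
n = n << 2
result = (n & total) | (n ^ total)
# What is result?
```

Trace:
`n = 1` → n = 1
`total = 13` → total = 13
`n = n << 2` → n = 4
`result = (n & total) | (n ^ total)` → result = 13
So result = 13

Answer: 13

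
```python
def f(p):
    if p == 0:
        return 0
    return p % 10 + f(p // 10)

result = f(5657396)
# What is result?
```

Sum of digits of 5657396: 6 + 9 + 3 + 7 + 5 + 6 + 5 = 41

Answer: 41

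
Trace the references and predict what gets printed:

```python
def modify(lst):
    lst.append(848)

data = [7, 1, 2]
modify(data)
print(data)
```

Key concept: function modifies passed list.
Step by step:
`data = [7, 1, 2]` → data = [7, 1, 2]
`modify(data)` → data = [7, 1, 2, 848]
`print(data)` → prints [7, 1, 2, 848]

Answer: [7, 1, 2, 848]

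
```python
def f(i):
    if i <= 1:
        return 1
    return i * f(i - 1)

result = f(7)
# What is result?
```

f(7) = 7 * 6 * 5 * 4 * 3 * 2 * 1 = 5040

Answer: 5040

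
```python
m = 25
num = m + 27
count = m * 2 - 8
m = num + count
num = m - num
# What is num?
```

Trace:
`m = 25` → m = 25
`num = m + 27` → num = 52
`count = m * 2 - 8` → count = 42
`m = num + count` → m = 94
`num = m - num` → num = 42
So num = 42

Answer: 42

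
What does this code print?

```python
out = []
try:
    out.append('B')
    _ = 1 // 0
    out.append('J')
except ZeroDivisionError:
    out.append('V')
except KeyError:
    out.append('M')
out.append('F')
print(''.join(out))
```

Execution trace: 'B' (try body) → 'V' (except ZeroDivisionError) → 'F' (after the try/except). Output: BVF

Answer: BVF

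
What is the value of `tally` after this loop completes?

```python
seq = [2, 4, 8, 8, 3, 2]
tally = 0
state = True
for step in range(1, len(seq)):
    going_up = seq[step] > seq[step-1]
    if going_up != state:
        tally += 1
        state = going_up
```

Count direction changes in [2, 4, 8, 8, 3, 2]
`tally` takes the values: 0 → 1

Answer: 1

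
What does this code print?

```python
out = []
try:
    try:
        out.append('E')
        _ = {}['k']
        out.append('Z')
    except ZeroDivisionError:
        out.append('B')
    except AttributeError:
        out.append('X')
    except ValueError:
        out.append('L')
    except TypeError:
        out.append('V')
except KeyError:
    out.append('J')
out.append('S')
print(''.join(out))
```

Execution trace: 'E' (try body) → 'J' (outer except KeyError) → 'S' (after the try/except). Output: EJS

Answer: EJS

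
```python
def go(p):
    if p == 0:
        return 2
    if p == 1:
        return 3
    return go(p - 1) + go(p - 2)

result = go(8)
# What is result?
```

Build up from base cases: go(0)=2, go(1)=3, go(2)=5, go(3)=8, go(4)=13, go(5)=21, go(6)=34, ..., go(8)=89

Answer: 89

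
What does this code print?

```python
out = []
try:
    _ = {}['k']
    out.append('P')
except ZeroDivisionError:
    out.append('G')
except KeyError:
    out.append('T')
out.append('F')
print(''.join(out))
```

Execution trace: 'T' (except KeyError) → 'F' (after the try/except). Output: TF

Answer: TF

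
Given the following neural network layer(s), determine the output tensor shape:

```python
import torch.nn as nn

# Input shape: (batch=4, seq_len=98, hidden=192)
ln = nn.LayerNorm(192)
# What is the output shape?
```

Input: (4, 98, 192) -> Output: (4, 98, 192)

Answer: (4, 98, 192)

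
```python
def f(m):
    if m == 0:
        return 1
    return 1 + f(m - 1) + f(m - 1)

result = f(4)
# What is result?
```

f(m) = 1 + 2·f(m-1), f(0)=1. Closed form: (1+1)·2^4 - 1 = 31.

Answer: 31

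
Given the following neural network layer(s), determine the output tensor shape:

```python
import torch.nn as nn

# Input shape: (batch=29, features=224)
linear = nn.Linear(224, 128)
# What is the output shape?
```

Input: (29, 224) -> Output: (29, 128)

Answer: (29, 128)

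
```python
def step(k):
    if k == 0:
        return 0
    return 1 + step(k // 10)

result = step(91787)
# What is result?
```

Count of digits of 91787: 5

Answer: 5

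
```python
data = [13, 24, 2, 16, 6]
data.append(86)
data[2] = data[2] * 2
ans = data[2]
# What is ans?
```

Trace:
`data = [13, 24, 2, 16, 6]` → data = [13, 24, 2, 16, 6]
`data.append(86)` → data = [13, 24, 2, 16, 6, 86]
`data[2] = data[2] * 2` → data = [13, 24, 4, 16, 6, 86]
`ans = data[2]` → ans = 4
So ans = 4

Answer: 4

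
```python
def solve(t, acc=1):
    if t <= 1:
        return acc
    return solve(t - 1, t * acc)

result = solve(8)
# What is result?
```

Accumulator trace (n, acc): (8, 1) -> (7, 8) -> (6, 56) -> (5, 336) -> (4, 1680) -> (3, 6720) -> (2, 20160) -> (1, 40320) -> return 40320

Answer: 40320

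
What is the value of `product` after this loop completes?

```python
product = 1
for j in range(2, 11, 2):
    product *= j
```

Product of even numbers 2 to 10
`product` takes the values: 1 → 2 → 8 → 48 → 384 → 3840

Answer: 3840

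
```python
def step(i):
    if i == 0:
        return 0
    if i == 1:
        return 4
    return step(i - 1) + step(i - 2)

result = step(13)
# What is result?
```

Build up from base cases: step(0)=0, step(1)=4, step(2)=4, step(3)=8, step(4)=12, step(5)=20, step(6)=32, ..., step(13)=932

Answer: 932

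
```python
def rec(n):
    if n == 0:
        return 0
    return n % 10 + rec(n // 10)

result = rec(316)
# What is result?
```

Sum of digits of 316: 6 + 1 + 3 = 10

Answer: 10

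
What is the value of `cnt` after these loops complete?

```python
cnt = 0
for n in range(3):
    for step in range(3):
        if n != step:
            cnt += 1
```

3² - 3 (exclude diagonal)
`cnt` takes the values: 0 → 1 → 2 → 3 → 4 → 5 → 6

Answer: 6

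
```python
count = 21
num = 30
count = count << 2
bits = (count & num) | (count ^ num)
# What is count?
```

Trace:
`count = 21` → count = 21
`num = 30` → num = 30
`count = count << 2` → count = 84
`bits = (count & num) | (count ^ num)` → bits = 94
So count = 84

Answer: 84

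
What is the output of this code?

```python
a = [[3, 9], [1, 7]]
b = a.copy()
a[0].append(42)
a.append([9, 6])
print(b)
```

Key concept: shallow copy with nested lists.
Step by step:
`a = [[3, 9], [1, 7]]` → a = [[3, 9], [1, 7]]
`b = a.copy()` → b = [[3, 9], [1, 7]]
`a[0].append(42)` → a = [[3, 9, 42], [1, 7]]; b = [[3, 9, 42], [1, 7]]
`a.append([9, 6])` → a = [[3, 9, 42], [1, 7], [9, 6]]
`print(b)` → prints [[3, 9, 42], [1, 7]]

Answer: [[3, 9, 42], [1, 7]]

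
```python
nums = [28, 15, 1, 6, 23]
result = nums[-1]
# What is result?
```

Trace:
`nums = [28, 15, 1, 6, 23]` → nums = [28, 15, 1, 6, 23]
`result = nums[-1]` → result = 23
So result = 23

Answer: 23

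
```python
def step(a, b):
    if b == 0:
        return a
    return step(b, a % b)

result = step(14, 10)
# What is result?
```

step(14, 10) -> step(10, 4) -> step(4, 2) -> step(2, 0) -> 2

Answer: 2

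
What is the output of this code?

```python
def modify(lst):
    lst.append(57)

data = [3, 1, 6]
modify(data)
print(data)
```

Key concept: function modifies passed list.
Step by step:
`data = [3, 1, 6]` → data = [3, 1, 6]
`modify(data)` → data = [3, 1, 6, 57]
`print(data)` → prints [3, 1, 6, 57]

Answer: [3, 1, 6, 57]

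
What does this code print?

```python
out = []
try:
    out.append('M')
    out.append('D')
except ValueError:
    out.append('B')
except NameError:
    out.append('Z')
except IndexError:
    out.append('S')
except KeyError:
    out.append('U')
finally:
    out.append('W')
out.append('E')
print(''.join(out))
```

Execution trace: 'M' (try body) → 'D' (try body, no exception) → 'W' (finally) → 'E' (after the try/except). Output: MDWE

Answer: MDWE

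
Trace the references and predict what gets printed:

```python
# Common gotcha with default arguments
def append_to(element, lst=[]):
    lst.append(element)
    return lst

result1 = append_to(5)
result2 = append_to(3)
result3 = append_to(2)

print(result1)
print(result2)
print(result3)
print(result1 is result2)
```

Key concept: mutable default argument gotcha.
Step by step:
`result1 = append_to(5)` → result1 = [5]
`result2 = append_to(3)` → result1 = [5, 3] (same object as result2); result2 = [5, 3] (same object as result1)
`result3 = append_to(2)` → result1 = [5, 3, 2] (same object as result2, result3); result2 = [5, 3, 2] (same object as result1, result3); result3 = [5, 3, 2] (same object as result1, result2)
`print(result1)` → prints [5, 3, 2]
`print(result2)` → prints [5, 3, 2]
`print(result3)` → prints [5, 3, 2]
`print(result1 is result2)` → prints True

Answer:
[5, 3, 2]
[5, 3, 2]
[5, 3, 2]
True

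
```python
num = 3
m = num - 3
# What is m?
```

Trace:
`num = 3` → num = 3
`m = num - 3` → m = 0
So m = 0

Answer: 0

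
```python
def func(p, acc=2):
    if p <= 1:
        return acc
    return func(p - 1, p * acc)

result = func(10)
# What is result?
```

Accumulator trace (n, acc): (10, 2) -> (9, 20) -> (8, 180) -> (7, 1440) -> (6, 10080) -> (5, 60480) -> (4, 302400) -> (3, 1209600) -> (2, 3628800) -> (1, 7257600) -> return 7257600

Answer: 7257600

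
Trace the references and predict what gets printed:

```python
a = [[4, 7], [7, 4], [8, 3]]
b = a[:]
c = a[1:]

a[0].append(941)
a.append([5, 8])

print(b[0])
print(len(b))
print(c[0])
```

Key concept: slice with nested mutation.
Step by step:
`a = [[4, 7], [7, 4], [8, 3]]` → a = [[4, 7], [7, 4], [8, 3]]
`b = a[:]` → b = [[4, 7], [7, 4], [8, 3]]
`c = a[1:]` → c = [[7, 4], [8, 3]]
`a[0].append(941)` → a = [[4, 7, 941], [7, 4], [8, 3]]; b = [[4, 7, 941], [7, 4], [8, 3]]
`a.append([5, 8])` → a = [[4, 7, 941], [7, 4], [8, 3], [5, 8]]
`print(b[0])` → prints [4, 7, 941]
`print(len(b))` → prints 3
`print(c[0])` → prints [7, 4]

Answer:
[4, 7, 941]
3
[7, 4]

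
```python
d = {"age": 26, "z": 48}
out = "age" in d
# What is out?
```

Trace:
`d = {"age": 26, "z": 48}` → d = {'age': 26, 'z': 48}
`out = "age" in d` → out = True
So out = True

Answer: True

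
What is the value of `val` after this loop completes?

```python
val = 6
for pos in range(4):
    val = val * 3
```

Multiply by 3, 4 times: 6 * 3^4 = 486
`val` takes the values: 6 → 18 → 54 → 162 → 486

Answer: 486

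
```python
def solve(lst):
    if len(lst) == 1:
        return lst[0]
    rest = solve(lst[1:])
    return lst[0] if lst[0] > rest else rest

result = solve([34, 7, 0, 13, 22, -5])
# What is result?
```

Recursive max over [34, 7, 0, 13, 22, -5] = 34

Answer: 34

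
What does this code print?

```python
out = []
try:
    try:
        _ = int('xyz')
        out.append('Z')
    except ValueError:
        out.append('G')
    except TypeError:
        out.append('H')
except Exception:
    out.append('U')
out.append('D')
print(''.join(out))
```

Execution trace: 'G' (inner except ValueError) → 'D' (after the try/except). Output: GD

Answer: GD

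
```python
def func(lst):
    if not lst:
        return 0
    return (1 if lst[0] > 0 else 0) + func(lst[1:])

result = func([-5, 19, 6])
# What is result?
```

Count of positive elements in [-5, 19, 6] = 2

Answer: 2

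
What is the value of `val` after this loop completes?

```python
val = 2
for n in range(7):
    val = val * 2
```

Multiply by 2, 7 times: 2 * 2^7 = 256
`val` takes the values: 2 → 4 → 8 → 16 → 32 → 64 → 128 → 256

Answer: 256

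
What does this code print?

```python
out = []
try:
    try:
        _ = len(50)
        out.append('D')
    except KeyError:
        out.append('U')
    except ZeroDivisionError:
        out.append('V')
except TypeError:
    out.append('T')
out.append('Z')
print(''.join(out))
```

Execution trace: 'T' (outer except TypeError) → 'Z' (after the try/except). Output: TZ

Answer: TZ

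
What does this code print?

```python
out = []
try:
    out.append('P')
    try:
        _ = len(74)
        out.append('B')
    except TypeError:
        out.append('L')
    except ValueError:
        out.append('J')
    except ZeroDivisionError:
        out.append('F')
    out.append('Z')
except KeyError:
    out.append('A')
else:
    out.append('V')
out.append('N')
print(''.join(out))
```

Execution trace: 'P' (try body) → 'L' (inner except TypeError) → 'Z' (try body, no exception) → 'V' (else) → 'N' (after the try/except). Output: PLZVN

Answer: PLZVN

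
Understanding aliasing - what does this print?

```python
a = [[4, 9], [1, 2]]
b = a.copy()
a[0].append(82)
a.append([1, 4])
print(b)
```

Key concept: shallow copy with nested lists.
Step by step:
`a = [[4, 9], [1, 2]]` → a = [[4, 9], [1, 2]]
`b = a.copy()` → b = [[4, 9], [1, 2]]
`a[0].append(82)` → a = [[4, 9, 82], [1, 2]]; b = [[4, 9, 82], [1, 2]]
`a.append([1, 4])` → a = [[4, 9, 82], [1, 2], [1, 4]]
`print(b)` → prints [[4, 9, 82], [1, 2]]

Answer: [[4, 9, 82], [1, 2]]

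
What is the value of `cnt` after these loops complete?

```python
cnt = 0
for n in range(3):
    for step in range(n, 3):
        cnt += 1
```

Upper triangle: 3 + 2 + ... + 1
`cnt` takes the values: 0 → 1 → 2 → 3 → 4 → 5 → 6

Answer: 6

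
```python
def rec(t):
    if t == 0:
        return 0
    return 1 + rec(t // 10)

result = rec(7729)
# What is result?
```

Count of digits of 7729: 4

Answer: 4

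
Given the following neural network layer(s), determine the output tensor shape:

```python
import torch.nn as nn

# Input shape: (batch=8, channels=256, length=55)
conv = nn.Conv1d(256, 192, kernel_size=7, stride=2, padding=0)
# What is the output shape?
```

Input: (8, 256, 55) -> Output: (8, 192, 25)

Answer: (8, 192, 25)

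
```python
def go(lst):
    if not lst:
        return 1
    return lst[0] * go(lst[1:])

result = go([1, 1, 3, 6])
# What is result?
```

Product over [1, 1, 3, 6] = 1 * 1 * 3 * 6 = 18

Answer: 18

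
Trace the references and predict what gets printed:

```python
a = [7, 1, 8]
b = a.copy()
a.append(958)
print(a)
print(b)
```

Key concept: list.copy() creates independent copy.
Step by step:
`a = [7, 1, 8]` → a = [7, 1, 8]
`b = a.copy()` → b = [7, 1, 8]
`a.append(958)` → a = [7, 1, 8, 958]
`print(a)` → prints [7, 1, 8, 958]
`print(b)` → prints [7, 1, 8]

Answer:
[7, 1, 8, 958]
[7, 1, 8]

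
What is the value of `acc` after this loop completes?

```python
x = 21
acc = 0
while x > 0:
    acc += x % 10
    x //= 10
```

Sum digits of 21
`acc` takes the values: 0 → 1 → 3

Answer: 3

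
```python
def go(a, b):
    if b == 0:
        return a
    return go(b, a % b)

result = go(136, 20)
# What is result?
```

go(136, 20) -> go(20, 16) -> go(16, 4) -> go(4, 0) -> 4

Answer: 4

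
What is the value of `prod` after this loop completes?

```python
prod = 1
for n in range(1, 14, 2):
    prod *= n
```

Product of 1, 3, 5, ... up to 13
`prod` takes the values: 1 → 3 → 15 → 105 → 945 → 10395 → 135135

Answer: 135135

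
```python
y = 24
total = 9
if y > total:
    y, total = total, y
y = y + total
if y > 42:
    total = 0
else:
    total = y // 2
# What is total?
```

Trace:
`y = 24` → y = 24
`total = 9` → total = 9
`if y > total: ...` → y > total is True → y = 9; total = 24
`y = y + total` → y = 33
`if y > 42: ...` → y > 42 is False, take else branch → total = 16
So total = 16

Answer: 16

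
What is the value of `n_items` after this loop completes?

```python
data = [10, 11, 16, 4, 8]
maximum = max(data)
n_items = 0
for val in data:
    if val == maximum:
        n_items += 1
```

Count of max value 16 in [10, 11, 16, 4, 8]
`n_items` takes the values: 0 → 1

Answer: 1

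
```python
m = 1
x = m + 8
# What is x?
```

Trace:
`m = 1` → m = 1
`x = m + 8` → x = 9
So x = 9

Answer: 9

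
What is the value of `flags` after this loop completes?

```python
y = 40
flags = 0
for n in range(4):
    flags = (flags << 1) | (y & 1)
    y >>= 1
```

Reverse lowest 4 bits of 40
`flags` takes the values: 0 → 1

Answer: 1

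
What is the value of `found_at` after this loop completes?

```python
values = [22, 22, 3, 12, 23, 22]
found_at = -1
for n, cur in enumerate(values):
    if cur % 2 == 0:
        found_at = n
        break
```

First even number index in [22, 22, 3, 12, 23, 22]
`found_at` takes the values: -1 → 0

Answer: 0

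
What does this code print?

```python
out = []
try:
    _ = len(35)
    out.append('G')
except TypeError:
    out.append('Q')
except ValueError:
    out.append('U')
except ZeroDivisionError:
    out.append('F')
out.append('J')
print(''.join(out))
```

Execution trace: 'Q' (except TypeError) → 'J' (after the try/except). Output: QJ

Answer: QJ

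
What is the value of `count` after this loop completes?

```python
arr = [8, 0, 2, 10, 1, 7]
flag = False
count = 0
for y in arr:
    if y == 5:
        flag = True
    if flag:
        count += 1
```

Count elements after first 5 in [8, 0, 2, 10, 1, 7]
`count` takes the values: 0

Answer: 0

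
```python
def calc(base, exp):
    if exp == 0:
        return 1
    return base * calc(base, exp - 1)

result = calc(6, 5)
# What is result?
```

calc(6, 5) = 6 * 6 * 6 * 6 * 6 = 7776

Answer: 7776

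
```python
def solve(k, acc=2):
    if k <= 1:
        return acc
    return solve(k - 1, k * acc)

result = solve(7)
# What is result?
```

Accumulator trace (n, acc): (7, 2) -> (6, 14) -> (5, 84) -> (4, 420) -> (3, 1680) -> (2, 5040) -> (1, 10080) -> return 10080

Answer: 10080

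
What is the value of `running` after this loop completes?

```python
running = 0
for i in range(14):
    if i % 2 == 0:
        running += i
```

Sum of even numbers 0 to 13
`running` takes the values: 0 → 2 → 6 → 12 → 20 → 30 → 42

Answer: 42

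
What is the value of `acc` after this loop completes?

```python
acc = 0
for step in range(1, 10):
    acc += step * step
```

Sum of squares 1² to 9² = 285
`acc` takes the values: 0 → 1 → 5 → 14 → 30 → 55 → 91 → 140 → 204 → 285

Answer: 285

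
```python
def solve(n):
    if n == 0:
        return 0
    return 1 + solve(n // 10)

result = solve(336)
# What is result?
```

Count of digits of 336: 3

Answer: 3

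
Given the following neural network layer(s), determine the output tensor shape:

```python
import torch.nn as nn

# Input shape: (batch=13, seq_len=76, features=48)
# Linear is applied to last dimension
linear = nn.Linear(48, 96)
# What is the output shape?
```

Input: (13, 76, 48) -> Output: (13, 76, 96)

Answer: (13, 76, 96)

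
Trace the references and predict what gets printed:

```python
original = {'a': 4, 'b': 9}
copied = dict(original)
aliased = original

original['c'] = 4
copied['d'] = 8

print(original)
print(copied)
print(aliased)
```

Key concept: dict() creates copy, assignment creates alias.
Step by step:
`original = {'a': 4, 'b': 9}` → original = {'a': 4, 'b': 9}
`copied = dict(original)` → copied = {'a': 4, 'b': 9}
`aliased = original` → aliased = {'a': 4, 'b': 9} (same object as original)
`original['c'] = 4` → original = {'a': 4, 'b': 9, 'c': 4} (same object as aliased); aliased = {'a': 4, 'b': 9, 'c': 4} (same object as original)
`copied['d'] = 8` → copied = {'a': 4, 'b': 9, 'd': 8}
`print(original)` → prints {'a': 4, 'b': 9, 'c': 4}
`print(copied)` → prints {'a': 4, 'b': 9, 'd': 8}
`print(aliased)` → prints {'a': 4, 'b': 9, 'c': 4}

Answer:
{'a': 4, 'b': 9, 'c': 4}
{'a': 4, 'b': 9, 'd': 8}
{'a': 4, 'b': 9, 'c': 4}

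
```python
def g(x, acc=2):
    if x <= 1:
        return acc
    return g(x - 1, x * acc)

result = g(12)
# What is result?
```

Accumulator trace (n, acc): (12, 2) -> (11, 24) -> (10, 264) -> (9, 2640) -> (8, 23760) -> (7, 190080) -> (6, 1330560) -> (5, 7983360) -> (4, 39916800) -> (3, 159667200) -> (2, 479001600) -> (1, 958003200) -> return 958003200

Answer: 958003200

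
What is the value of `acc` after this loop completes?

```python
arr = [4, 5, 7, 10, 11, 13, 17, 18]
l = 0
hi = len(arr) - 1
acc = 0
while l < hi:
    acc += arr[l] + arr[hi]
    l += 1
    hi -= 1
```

Sum of pairs from ends
`acc` takes the values: 0 → 22 → 44 → 64 → 85

Answer: 85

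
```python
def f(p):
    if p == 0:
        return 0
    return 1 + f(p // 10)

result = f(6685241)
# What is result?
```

Count of digits of 6685241: 7

Answer: 7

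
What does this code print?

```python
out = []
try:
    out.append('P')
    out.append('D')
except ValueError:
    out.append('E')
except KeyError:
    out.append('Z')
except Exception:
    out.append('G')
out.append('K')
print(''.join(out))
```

Execution trace: 'P' (try body) → 'D' (try body, no exception) → 'K' (after the try/except). Output: PDK

Answer: PDK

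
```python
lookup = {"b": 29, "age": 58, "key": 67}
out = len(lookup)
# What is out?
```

Trace:
`lookup = {"b": 29, "age": 58, "key": 67}` → lookup = {'b': 29, 'age': 58, 'key': 67}
`out = len(lookup)` → out = 3
So out = 3

Answer: 3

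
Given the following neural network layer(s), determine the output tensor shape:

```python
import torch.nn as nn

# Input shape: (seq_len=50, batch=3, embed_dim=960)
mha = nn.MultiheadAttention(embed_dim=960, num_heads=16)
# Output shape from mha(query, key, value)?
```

Input: (50, 3, 960) -> Output: (50, 3, 960)

Answer: (50, 3, 960)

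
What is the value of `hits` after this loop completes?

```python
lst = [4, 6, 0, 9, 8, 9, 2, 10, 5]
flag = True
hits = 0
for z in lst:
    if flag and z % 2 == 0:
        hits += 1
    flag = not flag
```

Count even values at even positions
`hits` takes the values: 0 → 1 → 2 → 3 → 4

Answer: 4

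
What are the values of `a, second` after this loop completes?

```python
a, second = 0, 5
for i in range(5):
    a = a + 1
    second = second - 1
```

a goes 0→5, second goes 5→0
`a, second` takes the values: (0, 5) → (1, 5) → (1, 4) → (2, 4) → (2, 3) → (3, 3) → (3, 2) → (4, 2) → (4, 1) → (5, 1) → (5, 0)

Answer: 5, 0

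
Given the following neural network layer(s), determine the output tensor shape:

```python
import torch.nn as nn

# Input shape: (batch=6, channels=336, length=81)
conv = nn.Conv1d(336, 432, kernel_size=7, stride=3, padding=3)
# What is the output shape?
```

Input: (6, 336, 81) -> Output: (6, 432, 27)

Answer: (6, 432, 27)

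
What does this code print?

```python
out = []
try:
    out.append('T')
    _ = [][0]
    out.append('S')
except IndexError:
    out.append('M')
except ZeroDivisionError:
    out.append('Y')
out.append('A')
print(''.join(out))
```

Execution trace: 'T' (try body) → 'M' (except IndexError) → 'A' (after the try/except). Output: TMA

Answer: TMA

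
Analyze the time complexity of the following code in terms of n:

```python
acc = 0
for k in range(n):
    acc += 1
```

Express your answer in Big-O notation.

Each loop level contributes: n. Multiplying the contributions gives O(n).

Answer: O(n)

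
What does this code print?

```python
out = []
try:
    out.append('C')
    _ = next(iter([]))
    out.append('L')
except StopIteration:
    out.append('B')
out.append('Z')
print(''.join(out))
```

Execution trace: 'C' (try body) → 'B' (except StopIteration) → 'Z' (after the try/except). Output: CBZ

Answer: CBZ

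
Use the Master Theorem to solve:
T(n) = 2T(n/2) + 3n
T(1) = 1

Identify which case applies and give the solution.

a=2, b=2, f(n)=3n. log_2(2) = 1. Since c=1 = 1, Case 2 applies: T(n) = Θ(n^log_b(a) · log n) = O(n log n).

Answer: O(n log n) - Case 2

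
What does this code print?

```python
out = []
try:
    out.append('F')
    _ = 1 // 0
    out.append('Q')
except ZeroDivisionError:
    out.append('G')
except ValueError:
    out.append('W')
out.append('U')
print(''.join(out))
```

Execution trace: 'F' (try body) → 'G' (except ZeroDivisionError) → 'U' (after the try/except). Output: FGU

Answer: FGU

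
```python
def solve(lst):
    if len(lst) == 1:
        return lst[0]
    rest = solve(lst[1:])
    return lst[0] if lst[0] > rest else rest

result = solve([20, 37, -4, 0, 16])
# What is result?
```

Recursive max over [20, 37, -4, 0, 16] = 37

Answer: 37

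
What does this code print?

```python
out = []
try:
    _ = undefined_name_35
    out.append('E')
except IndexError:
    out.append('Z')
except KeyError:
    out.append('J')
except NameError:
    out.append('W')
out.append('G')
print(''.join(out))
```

Execution trace: 'W' (except NameError) → 'G' (after the try/except). Output: WG

Answer: WG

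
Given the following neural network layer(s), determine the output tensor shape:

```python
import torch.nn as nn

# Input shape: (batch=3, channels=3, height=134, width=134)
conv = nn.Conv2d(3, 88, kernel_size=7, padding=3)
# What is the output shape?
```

Input: (3, 3, 134, 134) -> Output: (3, 88, 134, 134)

Answer: (3, 88, 134, 134)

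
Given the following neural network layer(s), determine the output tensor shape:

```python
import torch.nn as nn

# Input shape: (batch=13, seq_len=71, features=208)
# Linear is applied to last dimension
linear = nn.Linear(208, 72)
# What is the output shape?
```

Input: (13, 71, 208) -> Output: (13, 71, 72)

Answer: (13, 71, 72)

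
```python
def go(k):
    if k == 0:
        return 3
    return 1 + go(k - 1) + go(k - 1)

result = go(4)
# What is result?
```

go(k) = 1 + 2·go(k-1), go(0)=3. Closed form: (3+1)·2^4 - 1 = 63.

Answer: 63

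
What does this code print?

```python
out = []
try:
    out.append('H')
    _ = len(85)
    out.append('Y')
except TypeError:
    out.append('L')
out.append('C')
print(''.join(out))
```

Execution trace: 'H' (try body) → 'L' (except TypeError) → 'C' (after the try/except). Output: HLC

Answer: HLC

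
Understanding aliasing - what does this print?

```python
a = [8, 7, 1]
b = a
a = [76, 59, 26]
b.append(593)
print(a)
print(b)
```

Key concept: rebinding vs mutation: a is rebound to a new list, b still points at the original.
Step by step:
`a = [8, 7, 1]` → a = [8, 7, 1]
`b = a` → b = [8, 7, 1] (same object as a)
`a = [76, 59, 26]` → a = [76, 59, 26]
`b.append(593)` → b = [8, 7, 1, 593]
`print(a)` → prints [76, 59, 26]
`print(b)` → prints [8, 7, 1, 593]

Answer:
[76, 59, 26]
[8, 7, 1, 593]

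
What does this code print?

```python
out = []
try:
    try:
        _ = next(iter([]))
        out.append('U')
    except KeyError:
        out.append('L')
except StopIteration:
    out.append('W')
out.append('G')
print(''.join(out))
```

Execution trace: 'W' (outer except StopIteration) → 'G' (after the try/except). Output: WG

Answer: WG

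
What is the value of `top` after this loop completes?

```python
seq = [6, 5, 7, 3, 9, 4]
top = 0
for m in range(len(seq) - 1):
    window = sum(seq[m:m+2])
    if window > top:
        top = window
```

Max sum of 2-element window in [6, 5, 7, 3, 9, 4]
`top` takes the values: 0 → 11 → 12 → 13

Answer: 13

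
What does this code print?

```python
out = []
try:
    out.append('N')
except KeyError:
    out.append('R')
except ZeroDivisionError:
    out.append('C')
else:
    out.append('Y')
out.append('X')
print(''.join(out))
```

Execution trace: 'N' (try body, no exception) → 'Y' (else) → 'X' (after the try/except). Output: NYX

Answer: NYX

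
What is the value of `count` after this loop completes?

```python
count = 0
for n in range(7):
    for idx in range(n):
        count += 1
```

Triangle number: 0+1+2+...+6
`count` takes the values: 0 → 1 → 2 → 3 → 4 → 5 → 6 → 7 → 8 → 9 → 10 → 11 → 12 → 13 → 14 → 15 → 16 → 17 → 18 → 19 → 20 → 21

Answer: 21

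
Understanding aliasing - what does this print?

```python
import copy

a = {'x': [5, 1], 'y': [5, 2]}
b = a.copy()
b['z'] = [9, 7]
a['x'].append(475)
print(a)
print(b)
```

Key concept: shallow copy of dict with mutable values.
Step by step:
`a = {'x': [5, 1], 'y': [5, 2]}` → a = {'x': [5, 1], 'y': [5, 2]}
`b = a.copy()` → b = {'x': [5, 1], 'y': [5, 2]}
`b['z'] = [9, 7]` → b = {'x': [5, 1], 'y': [5, 2], 'z': [9, 7]}
`a['x'].append(475)` → a = {'x': [5, 1, 475], 'y': [5, 2]}; b = {'x': [5, 1, 475], 'y': [5, 2], 'z': [9, 7]}
`print(a)` → prints {'x': [5, 1, 475], 'y': [5, 2]}
`print(b)` → prints {'x': [5, 1, 475], 'y': [5, 2], 'z': [9, 7]}

Answer:
{'x': [5, 1, 475], 'y': [5, 2]}
{'x': [5, 1, 475], 'y': [5, 2], 'z': [9, 7]}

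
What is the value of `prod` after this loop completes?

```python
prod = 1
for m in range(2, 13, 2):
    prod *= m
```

Product of even numbers 2 to 12
`prod` takes the values: 1 → 2 → 8 → 48 → 384 → 3840 → 46080

Answer: 46080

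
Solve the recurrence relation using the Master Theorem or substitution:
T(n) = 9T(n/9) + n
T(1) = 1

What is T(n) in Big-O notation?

By Master Theorem: a=9, b=9, f(n)=n. Since log_9(9) = 1 and f(n) = Θ(n^1), Case 2 applies. T(n) = O(n log n).

Answer: O(n log n)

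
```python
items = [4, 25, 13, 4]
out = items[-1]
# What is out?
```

Trace:
`items = [4, 25, 13, 4]` → items = [4, 25, 13, 4]
`out = items[-1]` → out = 4
So out = 4

Answer: 4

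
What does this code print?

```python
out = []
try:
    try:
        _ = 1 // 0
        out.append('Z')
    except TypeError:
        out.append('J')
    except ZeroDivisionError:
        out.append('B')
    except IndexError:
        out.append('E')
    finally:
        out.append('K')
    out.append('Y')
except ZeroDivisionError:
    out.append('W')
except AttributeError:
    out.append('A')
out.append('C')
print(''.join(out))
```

Execution trace: 'B' (inner except ZeroDivisionError) → 'K' (inner finally) → 'Y' (try body, no exception) → 'C' (after the try/except). Output: BKYC

Answer: BKYC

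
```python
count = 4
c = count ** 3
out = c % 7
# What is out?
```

Trace:
`count = 4` → count = 4
`c = count ** 3` → c = 64
`out = c % 7` → out = 1
So out = 1

Answer: 1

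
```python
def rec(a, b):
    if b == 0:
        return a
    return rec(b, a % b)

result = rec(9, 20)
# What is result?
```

rec(9, 20) -> rec(20, 9) -> rec(9, 2) -> rec(2, 1) -> rec(1, 0) -> 1

Answer: 1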